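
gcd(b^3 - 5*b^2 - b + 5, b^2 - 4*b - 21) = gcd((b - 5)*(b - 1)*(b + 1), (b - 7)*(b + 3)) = 1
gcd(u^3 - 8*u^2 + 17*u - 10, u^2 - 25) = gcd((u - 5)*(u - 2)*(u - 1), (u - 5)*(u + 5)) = u - 5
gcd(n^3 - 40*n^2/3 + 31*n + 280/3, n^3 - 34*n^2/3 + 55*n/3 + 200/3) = n^2 - 19*n/3 - 40/3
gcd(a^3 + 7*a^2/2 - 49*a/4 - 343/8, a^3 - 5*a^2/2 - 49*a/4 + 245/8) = a^2 - 49/4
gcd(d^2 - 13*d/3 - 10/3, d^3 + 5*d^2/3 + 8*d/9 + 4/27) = d + 2/3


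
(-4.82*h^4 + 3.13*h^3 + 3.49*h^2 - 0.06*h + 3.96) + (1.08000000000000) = -4.82*h^4 + 3.13*h^3 + 3.49*h^2 - 0.06*h + 5.04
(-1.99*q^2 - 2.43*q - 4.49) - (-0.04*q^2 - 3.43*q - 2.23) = -1.95*q^2 + 1.0*q - 2.26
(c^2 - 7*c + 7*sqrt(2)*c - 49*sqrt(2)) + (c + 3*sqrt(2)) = c^2 - 6*c + 7*sqrt(2)*c - 46*sqrt(2)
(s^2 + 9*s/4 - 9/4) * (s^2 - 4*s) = s^4 - 7*s^3/4 - 45*s^2/4 + 9*s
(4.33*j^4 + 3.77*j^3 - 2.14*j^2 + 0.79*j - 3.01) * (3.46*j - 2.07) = 14.9818*j^5 + 4.0811*j^4 - 15.2083*j^3 + 7.1632*j^2 - 12.0499*j + 6.2307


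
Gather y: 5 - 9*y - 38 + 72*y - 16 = 63*y - 49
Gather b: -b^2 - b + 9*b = -b^2 + 8*b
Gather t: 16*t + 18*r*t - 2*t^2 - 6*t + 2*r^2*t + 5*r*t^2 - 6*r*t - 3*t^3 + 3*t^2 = -3*t^3 + t^2*(5*r + 1) + t*(2*r^2 + 12*r + 10)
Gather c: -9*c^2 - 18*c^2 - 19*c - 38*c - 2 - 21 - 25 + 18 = -27*c^2 - 57*c - 30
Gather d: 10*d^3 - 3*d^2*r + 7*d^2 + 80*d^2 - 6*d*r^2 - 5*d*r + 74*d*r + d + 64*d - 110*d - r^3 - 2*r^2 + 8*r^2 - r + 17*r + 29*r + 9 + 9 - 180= 10*d^3 + d^2*(87 - 3*r) + d*(-6*r^2 + 69*r - 45) - r^3 + 6*r^2 + 45*r - 162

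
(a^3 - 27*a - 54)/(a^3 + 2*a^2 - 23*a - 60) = (a^2 - 3*a - 18)/(a^2 - a - 20)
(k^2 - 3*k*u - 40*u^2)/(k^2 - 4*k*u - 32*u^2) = (k + 5*u)/(k + 4*u)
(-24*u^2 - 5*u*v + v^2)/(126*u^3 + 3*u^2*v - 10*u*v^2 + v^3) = (-8*u + v)/(42*u^2 - 13*u*v + v^2)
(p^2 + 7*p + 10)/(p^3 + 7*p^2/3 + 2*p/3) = 3*(p + 5)/(p*(3*p + 1))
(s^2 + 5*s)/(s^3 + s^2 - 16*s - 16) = s*(s + 5)/(s^3 + s^2 - 16*s - 16)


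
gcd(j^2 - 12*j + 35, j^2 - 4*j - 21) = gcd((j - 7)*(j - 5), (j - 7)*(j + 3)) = j - 7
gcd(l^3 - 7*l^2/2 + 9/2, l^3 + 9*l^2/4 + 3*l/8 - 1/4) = 1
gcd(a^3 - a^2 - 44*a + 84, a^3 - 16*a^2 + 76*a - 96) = a^2 - 8*a + 12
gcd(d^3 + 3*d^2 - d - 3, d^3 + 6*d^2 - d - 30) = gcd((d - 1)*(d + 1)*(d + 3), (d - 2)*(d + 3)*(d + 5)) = d + 3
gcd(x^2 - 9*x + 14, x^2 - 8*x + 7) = x - 7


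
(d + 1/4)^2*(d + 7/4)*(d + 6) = d^4 + 33*d^3/4 + 231*d^2/16 + 367*d/64 + 21/32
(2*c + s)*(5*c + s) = 10*c^2 + 7*c*s + s^2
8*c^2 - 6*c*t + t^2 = (-4*c + t)*(-2*c + t)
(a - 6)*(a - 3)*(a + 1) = a^3 - 8*a^2 + 9*a + 18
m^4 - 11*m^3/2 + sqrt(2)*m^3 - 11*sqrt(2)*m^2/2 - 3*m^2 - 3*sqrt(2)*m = m*(m - 6)*(m + 1/2)*(m + sqrt(2))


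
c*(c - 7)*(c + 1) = c^3 - 6*c^2 - 7*c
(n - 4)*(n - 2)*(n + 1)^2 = n^4 - 4*n^3 - 3*n^2 + 10*n + 8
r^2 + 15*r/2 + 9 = (r + 3/2)*(r + 6)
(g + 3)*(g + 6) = g^2 + 9*g + 18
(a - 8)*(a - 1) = a^2 - 9*a + 8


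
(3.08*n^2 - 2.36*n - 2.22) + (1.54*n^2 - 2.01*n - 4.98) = 4.62*n^2 - 4.37*n - 7.2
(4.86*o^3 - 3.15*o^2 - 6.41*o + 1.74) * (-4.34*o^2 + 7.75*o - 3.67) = -21.0924*o^5 + 51.336*o^4 - 14.4293*o^3 - 45.6686*o^2 + 37.0097*o - 6.3858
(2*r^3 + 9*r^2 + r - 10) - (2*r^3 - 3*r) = 9*r^2 + 4*r - 10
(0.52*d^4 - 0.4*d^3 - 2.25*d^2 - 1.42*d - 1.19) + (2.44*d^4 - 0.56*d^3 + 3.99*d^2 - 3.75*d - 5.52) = 2.96*d^4 - 0.96*d^3 + 1.74*d^2 - 5.17*d - 6.71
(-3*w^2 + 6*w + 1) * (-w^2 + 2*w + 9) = 3*w^4 - 12*w^3 - 16*w^2 + 56*w + 9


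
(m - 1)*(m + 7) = m^2 + 6*m - 7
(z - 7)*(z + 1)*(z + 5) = z^3 - z^2 - 37*z - 35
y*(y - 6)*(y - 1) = y^3 - 7*y^2 + 6*y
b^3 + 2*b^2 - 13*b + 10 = (b - 2)*(b - 1)*(b + 5)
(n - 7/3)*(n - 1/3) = n^2 - 8*n/3 + 7/9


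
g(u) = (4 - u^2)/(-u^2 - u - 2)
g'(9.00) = 0.02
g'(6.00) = 0.06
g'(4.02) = 0.14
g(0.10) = -1.89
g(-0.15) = -2.12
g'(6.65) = 0.05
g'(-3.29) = -0.27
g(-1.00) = -1.50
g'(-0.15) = 0.63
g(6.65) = 0.76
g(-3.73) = 0.81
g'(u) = -2*u/(-u^2 - u - 2) + (4 - u^2)*(2*u + 1)/(-u^2 - u - 2)^2 = (u^2 + 12*u + 4)/(u^4 + 2*u^3 + 5*u^2 + 4*u + 4)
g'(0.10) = 1.17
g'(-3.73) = -0.18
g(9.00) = 0.84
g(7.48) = 0.79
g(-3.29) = 0.72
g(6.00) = 0.73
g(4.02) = 0.55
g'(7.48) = 0.03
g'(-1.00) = -1.75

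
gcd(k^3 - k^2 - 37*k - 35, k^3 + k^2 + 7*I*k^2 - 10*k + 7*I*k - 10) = k + 1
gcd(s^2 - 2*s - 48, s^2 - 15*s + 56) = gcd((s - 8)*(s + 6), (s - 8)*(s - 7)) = s - 8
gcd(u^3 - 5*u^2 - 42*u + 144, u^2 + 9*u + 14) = 1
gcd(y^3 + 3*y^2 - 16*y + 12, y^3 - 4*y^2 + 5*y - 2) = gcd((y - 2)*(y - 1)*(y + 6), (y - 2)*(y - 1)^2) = y^2 - 3*y + 2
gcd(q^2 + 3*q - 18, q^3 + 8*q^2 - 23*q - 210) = q + 6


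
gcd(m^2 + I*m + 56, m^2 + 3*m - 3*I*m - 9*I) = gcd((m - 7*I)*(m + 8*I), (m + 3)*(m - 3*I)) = 1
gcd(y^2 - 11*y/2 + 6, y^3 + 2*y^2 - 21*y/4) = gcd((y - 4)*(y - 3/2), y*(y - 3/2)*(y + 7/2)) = y - 3/2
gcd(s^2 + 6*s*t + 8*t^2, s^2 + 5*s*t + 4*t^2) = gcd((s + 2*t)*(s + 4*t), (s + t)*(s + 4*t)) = s + 4*t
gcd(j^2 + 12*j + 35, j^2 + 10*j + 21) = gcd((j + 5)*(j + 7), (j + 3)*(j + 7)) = j + 7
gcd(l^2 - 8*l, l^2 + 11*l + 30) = 1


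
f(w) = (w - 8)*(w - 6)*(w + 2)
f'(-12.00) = 740.00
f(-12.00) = -3600.00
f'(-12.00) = 740.00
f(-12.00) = -3600.00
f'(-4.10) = 168.83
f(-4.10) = -256.64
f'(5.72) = -19.12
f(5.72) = 4.93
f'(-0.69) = 37.99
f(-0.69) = 76.16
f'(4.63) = -26.81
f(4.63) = 30.61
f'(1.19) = -4.31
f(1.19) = 104.49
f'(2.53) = -21.52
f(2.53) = 85.98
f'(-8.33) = 428.09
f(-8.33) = -1481.28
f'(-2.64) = 104.27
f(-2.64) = -58.83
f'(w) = (w - 8)*(w - 6) + (w - 8)*(w + 2) + (w - 6)*(w + 2)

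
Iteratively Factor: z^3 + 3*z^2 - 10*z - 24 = (z + 2)*(z^2 + z - 12) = (z + 2)*(z + 4)*(z - 3)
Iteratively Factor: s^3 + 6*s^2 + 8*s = (s)*(s^2 + 6*s + 8) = s*(s + 2)*(s + 4)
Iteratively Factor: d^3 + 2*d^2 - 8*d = (d - 2)*(d^2 + 4*d) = (d - 2)*(d + 4)*(d)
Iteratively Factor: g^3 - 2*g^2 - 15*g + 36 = (g - 3)*(g^2 + g - 12) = (g - 3)^2*(g + 4)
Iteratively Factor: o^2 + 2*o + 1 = (o + 1)*(o + 1)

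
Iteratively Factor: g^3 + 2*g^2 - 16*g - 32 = (g + 2)*(g^2 - 16) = (g - 4)*(g + 2)*(g + 4)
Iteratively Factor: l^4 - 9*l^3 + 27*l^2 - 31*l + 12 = (l - 4)*(l^3 - 5*l^2 + 7*l - 3) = (l - 4)*(l - 3)*(l^2 - 2*l + 1) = (l - 4)*(l - 3)*(l - 1)*(l - 1)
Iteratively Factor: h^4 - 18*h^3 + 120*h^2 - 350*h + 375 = (h - 5)*(h^3 - 13*h^2 + 55*h - 75) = (h - 5)^2*(h^2 - 8*h + 15) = (h - 5)^2*(h - 3)*(h - 5)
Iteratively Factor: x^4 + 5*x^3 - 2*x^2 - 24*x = (x + 3)*(x^3 + 2*x^2 - 8*x) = (x + 3)*(x + 4)*(x^2 - 2*x) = (x - 2)*(x + 3)*(x + 4)*(x)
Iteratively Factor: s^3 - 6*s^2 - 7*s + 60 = (s - 5)*(s^2 - s - 12) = (s - 5)*(s + 3)*(s - 4)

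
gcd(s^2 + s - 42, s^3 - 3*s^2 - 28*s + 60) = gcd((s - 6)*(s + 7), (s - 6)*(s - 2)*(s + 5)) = s - 6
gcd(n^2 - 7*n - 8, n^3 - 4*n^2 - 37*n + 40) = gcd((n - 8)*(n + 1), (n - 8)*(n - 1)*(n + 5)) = n - 8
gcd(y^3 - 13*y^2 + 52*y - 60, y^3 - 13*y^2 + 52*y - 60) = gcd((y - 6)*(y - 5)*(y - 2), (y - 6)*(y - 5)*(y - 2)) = y^3 - 13*y^2 + 52*y - 60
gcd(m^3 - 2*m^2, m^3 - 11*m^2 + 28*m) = m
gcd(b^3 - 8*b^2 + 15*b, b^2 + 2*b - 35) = b - 5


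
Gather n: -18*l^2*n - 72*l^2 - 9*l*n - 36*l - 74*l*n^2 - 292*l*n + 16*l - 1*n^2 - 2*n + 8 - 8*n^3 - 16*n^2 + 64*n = -72*l^2 - 20*l - 8*n^3 + n^2*(-74*l - 17) + n*(-18*l^2 - 301*l + 62) + 8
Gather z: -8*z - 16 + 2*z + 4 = -6*z - 12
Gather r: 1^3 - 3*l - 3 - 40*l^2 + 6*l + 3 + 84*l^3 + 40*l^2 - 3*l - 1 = 84*l^3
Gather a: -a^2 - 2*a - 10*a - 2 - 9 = -a^2 - 12*a - 11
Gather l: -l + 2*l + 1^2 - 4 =l - 3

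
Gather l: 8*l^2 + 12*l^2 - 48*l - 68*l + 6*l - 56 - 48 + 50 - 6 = 20*l^2 - 110*l - 60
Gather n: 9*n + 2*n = 11*n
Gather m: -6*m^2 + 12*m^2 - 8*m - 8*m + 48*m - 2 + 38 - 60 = 6*m^2 + 32*m - 24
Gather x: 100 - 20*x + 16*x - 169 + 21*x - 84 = 17*x - 153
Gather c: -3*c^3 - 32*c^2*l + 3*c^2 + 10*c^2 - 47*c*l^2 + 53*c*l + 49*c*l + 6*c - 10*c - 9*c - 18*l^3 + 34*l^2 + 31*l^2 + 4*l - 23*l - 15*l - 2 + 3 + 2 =-3*c^3 + c^2*(13 - 32*l) + c*(-47*l^2 + 102*l - 13) - 18*l^3 + 65*l^2 - 34*l + 3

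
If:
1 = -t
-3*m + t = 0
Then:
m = -1/3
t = -1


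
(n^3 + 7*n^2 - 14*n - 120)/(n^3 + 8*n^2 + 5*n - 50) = (n^2 + 2*n - 24)/(n^2 + 3*n - 10)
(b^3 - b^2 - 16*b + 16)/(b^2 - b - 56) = (-b^3 + b^2 + 16*b - 16)/(-b^2 + b + 56)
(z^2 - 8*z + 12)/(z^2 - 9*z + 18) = (z - 2)/(z - 3)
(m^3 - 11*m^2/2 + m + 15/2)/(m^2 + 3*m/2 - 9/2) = (m^2 - 4*m - 5)/(m + 3)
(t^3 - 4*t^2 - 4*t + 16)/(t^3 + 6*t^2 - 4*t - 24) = (t - 4)/(t + 6)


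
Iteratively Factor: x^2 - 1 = (x + 1)*(x - 1)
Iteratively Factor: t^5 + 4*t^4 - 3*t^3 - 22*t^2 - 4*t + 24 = (t + 2)*(t^4 + 2*t^3 - 7*t^2 - 8*t + 12) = (t - 1)*(t + 2)*(t^3 + 3*t^2 - 4*t - 12) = (t - 2)*(t - 1)*(t + 2)*(t^2 + 5*t + 6) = (t - 2)*(t - 1)*(t + 2)*(t + 3)*(t + 2)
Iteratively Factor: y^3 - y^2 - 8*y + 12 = (y - 2)*(y^2 + y - 6) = (y - 2)^2*(y + 3)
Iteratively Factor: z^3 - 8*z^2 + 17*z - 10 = (z - 2)*(z^2 - 6*z + 5) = (z - 2)*(z - 1)*(z - 5)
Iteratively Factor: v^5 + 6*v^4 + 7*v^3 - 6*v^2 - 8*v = (v + 2)*(v^4 + 4*v^3 - v^2 - 4*v) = v*(v + 2)*(v^3 + 4*v^2 - v - 4) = v*(v + 1)*(v + 2)*(v^2 + 3*v - 4) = v*(v - 1)*(v + 1)*(v + 2)*(v + 4)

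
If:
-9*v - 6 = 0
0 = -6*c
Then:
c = 0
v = -2/3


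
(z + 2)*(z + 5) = z^2 + 7*z + 10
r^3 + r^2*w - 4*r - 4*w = (r - 2)*(r + 2)*(r + w)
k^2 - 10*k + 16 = (k - 8)*(k - 2)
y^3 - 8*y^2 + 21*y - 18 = (y - 3)^2*(y - 2)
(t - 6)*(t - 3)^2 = t^3 - 12*t^2 + 45*t - 54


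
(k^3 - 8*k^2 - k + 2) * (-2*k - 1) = -2*k^4 + 15*k^3 + 10*k^2 - 3*k - 2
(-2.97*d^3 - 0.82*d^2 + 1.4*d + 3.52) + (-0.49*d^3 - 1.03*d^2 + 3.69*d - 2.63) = -3.46*d^3 - 1.85*d^2 + 5.09*d + 0.89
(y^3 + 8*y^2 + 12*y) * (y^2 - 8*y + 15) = y^5 - 37*y^3 + 24*y^2 + 180*y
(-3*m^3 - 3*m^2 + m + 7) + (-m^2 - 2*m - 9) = -3*m^3 - 4*m^2 - m - 2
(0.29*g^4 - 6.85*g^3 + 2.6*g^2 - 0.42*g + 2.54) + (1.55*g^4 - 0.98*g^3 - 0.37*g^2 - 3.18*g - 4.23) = 1.84*g^4 - 7.83*g^3 + 2.23*g^2 - 3.6*g - 1.69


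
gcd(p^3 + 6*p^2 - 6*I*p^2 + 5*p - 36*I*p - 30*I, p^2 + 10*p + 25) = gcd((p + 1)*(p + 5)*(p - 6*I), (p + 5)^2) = p + 5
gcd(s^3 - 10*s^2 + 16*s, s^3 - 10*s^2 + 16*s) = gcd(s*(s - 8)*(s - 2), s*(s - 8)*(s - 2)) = s^3 - 10*s^2 + 16*s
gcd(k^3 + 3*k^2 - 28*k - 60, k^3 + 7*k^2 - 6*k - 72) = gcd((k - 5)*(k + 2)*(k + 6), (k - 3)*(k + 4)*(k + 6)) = k + 6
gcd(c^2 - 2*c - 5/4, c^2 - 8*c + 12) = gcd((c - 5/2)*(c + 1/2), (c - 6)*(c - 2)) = 1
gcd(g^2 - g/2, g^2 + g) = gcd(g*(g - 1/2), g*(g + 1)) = g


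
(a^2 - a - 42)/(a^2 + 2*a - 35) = (a^2 - a - 42)/(a^2 + 2*a - 35)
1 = 1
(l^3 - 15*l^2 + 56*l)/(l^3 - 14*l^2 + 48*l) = (l - 7)/(l - 6)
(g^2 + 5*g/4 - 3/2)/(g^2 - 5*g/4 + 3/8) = 2*(g + 2)/(2*g - 1)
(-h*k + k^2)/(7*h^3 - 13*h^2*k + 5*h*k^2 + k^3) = k/(-7*h^2 + 6*h*k + k^2)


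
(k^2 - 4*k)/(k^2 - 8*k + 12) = k*(k - 4)/(k^2 - 8*k + 12)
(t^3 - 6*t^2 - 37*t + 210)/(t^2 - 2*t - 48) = (t^2 - 12*t + 35)/(t - 8)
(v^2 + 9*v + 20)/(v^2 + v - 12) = (v + 5)/(v - 3)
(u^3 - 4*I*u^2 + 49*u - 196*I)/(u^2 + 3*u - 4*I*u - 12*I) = (u^2 + 49)/(u + 3)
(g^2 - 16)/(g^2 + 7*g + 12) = (g - 4)/(g + 3)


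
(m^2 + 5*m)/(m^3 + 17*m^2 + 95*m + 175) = m/(m^2 + 12*m + 35)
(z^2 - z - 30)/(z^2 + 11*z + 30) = (z - 6)/(z + 6)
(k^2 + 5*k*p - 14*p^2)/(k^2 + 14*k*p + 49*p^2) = (k - 2*p)/(k + 7*p)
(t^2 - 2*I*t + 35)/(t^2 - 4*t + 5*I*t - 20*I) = (t - 7*I)/(t - 4)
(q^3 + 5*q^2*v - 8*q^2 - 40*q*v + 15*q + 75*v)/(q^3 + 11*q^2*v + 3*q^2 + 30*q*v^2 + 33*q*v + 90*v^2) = (q^2 - 8*q + 15)/(q^2 + 6*q*v + 3*q + 18*v)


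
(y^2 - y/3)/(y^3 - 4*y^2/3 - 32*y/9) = 3*(1 - 3*y)/(-9*y^2 + 12*y + 32)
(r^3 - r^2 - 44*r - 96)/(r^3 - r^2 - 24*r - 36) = (r^2 - 4*r - 32)/(r^2 - 4*r - 12)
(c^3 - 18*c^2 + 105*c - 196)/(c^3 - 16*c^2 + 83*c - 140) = (c - 7)/(c - 5)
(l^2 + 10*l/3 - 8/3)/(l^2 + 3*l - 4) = (l - 2/3)/(l - 1)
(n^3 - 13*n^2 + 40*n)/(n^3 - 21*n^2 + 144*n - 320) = n/(n - 8)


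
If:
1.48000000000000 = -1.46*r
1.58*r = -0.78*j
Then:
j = 2.05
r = -1.01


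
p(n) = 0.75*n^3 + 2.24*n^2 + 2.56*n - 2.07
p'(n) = 2.25*n^2 + 4.48*n + 2.56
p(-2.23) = -4.96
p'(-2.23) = 3.76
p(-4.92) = -49.76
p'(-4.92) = 34.98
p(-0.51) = -2.89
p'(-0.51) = 0.86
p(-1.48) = -3.38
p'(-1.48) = 0.86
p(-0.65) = -2.99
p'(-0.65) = 0.60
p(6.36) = 297.76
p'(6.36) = 122.06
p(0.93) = 2.85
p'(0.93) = 8.67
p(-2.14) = -4.64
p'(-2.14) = 3.28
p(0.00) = -2.07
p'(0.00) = 2.56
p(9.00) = 749.16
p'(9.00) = 225.13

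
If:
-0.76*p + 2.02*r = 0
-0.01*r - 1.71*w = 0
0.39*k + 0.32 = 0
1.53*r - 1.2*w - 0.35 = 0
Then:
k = -0.82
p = 0.61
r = 0.23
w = -0.00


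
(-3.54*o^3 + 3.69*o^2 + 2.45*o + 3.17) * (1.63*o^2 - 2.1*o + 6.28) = -5.7702*o^5 + 13.4487*o^4 - 25.9867*o^3 + 23.1953*o^2 + 8.729*o + 19.9076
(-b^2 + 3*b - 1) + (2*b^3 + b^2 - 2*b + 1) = 2*b^3 + b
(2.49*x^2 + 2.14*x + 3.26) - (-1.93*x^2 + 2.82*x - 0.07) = 4.42*x^2 - 0.68*x + 3.33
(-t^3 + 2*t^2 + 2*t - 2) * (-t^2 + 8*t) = t^5 - 10*t^4 + 14*t^3 + 18*t^2 - 16*t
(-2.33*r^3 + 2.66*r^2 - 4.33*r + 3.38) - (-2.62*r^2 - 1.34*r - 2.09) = -2.33*r^3 + 5.28*r^2 - 2.99*r + 5.47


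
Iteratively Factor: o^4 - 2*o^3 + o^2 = (o)*(o^3 - 2*o^2 + o) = o*(o - 1)*(o^2 - o) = o*(o - 1)^2*(o)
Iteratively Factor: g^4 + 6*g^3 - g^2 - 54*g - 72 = (g + 2)*(g^3 + 4*g^2 - 9*g - 36) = (g - 3)*(g + 2)*(g^2 + 7*g + 12) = (g - 3)*(g + 2)*(g + 3)*(g + 4)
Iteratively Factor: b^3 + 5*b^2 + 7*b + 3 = (b + 3)*(b^2 + 2*b + 1) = (b + 1)*(b + 3)*(b + 1)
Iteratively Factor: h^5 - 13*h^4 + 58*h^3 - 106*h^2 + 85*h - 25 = (h - 5)*(h^4 - 8*h^3 + 18*h^2 - 16*h + 5) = (h - 5)*(h - 1)*(h^3 - 7*h^2 + 11*h - 5) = (h - 5)*(h - 1)^2*(h^2 - 6*h + 5) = (h - 5)^2*(h - 1)^2*(h - 1)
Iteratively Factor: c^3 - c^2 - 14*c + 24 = (c + 4)*(c^2 - 5*c + 6) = (c - 2)*(c + 4)*(c - 3)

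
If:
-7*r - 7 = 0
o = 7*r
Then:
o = -7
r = -1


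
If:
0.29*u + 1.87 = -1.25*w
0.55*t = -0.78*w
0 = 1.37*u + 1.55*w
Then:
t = 2.88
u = 2.29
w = -2.03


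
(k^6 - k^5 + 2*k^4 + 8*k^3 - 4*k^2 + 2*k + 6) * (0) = 0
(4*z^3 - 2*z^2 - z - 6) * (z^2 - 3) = 4*z^5 - 2*z^4 - 13*z^3 + 3*z + 18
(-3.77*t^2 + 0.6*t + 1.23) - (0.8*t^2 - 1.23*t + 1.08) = -4.57*t^2 + 1.83*t + 0.15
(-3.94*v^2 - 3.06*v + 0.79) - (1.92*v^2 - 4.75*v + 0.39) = -5.86*v^2 + 1.69*v + 0.4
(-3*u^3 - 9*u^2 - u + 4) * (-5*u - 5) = 15*u^4 + 60*u^3 + 50*u^2 - 15*u - 20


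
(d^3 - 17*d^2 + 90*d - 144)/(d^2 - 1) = (d^3 - 17*d^2 + 90*d - 144)/(d^2 - 1)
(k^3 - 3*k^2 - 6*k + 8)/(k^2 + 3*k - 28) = (k^2 + k - 2)/(k + 7)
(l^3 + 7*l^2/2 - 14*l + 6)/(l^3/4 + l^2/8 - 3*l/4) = 4*(2*l^3 + 7*l^2 - 28*l + 12)/(l*(2*l^2 + l - 6))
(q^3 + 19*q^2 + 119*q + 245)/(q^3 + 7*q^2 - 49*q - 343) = (q + 5)/(q - 7)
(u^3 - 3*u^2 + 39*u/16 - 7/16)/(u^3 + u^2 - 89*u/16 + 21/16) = (u - 1)/(u + 3)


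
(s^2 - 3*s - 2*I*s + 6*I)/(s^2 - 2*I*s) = (s - 3)/s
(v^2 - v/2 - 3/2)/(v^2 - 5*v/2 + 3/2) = (v + 1)/(v - 1)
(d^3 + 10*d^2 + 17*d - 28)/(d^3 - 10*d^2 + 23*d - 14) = (d^2 + 11*d + 28)/(d^2 - 9*d + 14)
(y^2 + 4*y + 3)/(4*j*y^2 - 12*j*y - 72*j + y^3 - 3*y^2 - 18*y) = (y + 1)/(4*j*y - 24*j + y^2 - 6*y)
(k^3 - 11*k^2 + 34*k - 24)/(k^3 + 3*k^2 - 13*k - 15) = (k^3 - 11*k^2 + 34*k - 24)/(k^3 + 3*k^2 - 13*k - 15)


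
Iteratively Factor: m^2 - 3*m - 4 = (m - 4)*(m + 1)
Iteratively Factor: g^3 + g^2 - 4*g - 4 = (g + 1)*(g^2 - 4) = (g + 1)*(g + 2)*(g - 2)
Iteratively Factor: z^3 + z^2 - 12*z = (z - 3)*(z^2 + 4*z) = z*(z - 3)*(z + 4)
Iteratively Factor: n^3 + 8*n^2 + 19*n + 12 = (n + 1)*(n^2 + 7*n + 12) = (n + 1)*(n + 4)*(n + 3)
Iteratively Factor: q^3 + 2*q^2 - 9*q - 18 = (q + 3)*(q^2 - q - 6) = (q - 3)*(q + 3)*(q + 2)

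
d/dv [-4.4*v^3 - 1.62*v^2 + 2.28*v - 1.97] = -13.2*v^2 - 3.24*v + 2.28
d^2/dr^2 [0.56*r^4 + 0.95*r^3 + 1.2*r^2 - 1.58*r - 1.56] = 6.72*r^2 + 5.7*r + 2.4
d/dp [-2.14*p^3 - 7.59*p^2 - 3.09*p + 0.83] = -6.42*p^2 - 15.18*p - 3.09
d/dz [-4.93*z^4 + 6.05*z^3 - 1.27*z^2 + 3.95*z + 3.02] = -19.72*z^3 + 18.15*z^2 - 2.54*z + 3.95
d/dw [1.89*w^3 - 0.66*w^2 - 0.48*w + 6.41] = 5.67*w^2 - 1.32*w - 0.48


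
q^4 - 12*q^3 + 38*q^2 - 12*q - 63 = (q - 7)*(q - 3)^2*(q + 1)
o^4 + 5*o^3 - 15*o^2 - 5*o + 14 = (o - 2)*(o - 1)*(o + 1)*(o + 7)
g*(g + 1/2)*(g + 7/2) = g^3 + 4*g^2 + 7*g/4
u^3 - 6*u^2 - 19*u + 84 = (u - 7)*(u - 3)*(u + 4)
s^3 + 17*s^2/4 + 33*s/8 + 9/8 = (s + 1/2)*(s + 3/4)*(s + 3)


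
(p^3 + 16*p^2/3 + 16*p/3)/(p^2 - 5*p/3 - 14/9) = 3*p*(3*p^2 + 16*p + 16)/(9*p^2 - 15*p - 14)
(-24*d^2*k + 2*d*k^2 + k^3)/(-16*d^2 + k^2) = k*(6*d + k)/(4*d + k)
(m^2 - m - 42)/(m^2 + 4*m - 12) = (m - 7)/(m - 2)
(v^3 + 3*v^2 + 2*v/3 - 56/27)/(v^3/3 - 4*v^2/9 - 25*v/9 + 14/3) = (27*v^3 + 81*v^2 + 18*v - 56)/(3*(3*v^3 - 4*v^2 - 25*v + 42))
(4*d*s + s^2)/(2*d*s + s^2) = (4*d + s)/(2*d + s)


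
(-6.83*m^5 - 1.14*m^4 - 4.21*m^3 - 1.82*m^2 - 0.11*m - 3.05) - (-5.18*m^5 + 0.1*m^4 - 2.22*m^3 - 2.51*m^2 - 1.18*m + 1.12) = -1.65*m^5 - 1.24*m^4 - 1.99*m^3 + 0.69*m^2 + 1.07*m - 4.17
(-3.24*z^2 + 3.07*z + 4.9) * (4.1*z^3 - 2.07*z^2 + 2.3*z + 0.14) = -13.284*z^5 + 19.2938*z^4 + 6.2831*z^3 - 3.5356*z^2 + 11.6998*z + 0.686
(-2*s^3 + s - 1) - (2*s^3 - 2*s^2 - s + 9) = -4*s^3 + 2*s^2 + 2*s - 10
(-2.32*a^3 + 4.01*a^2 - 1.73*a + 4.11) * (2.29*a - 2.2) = -5.3128*a^4 + 14.2869*a^3 - 12.7837*a^2 + 13.2179*a - 9.042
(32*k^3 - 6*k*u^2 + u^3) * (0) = 0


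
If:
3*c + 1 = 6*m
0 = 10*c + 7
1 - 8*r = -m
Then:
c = -7/10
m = -11/60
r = 49/480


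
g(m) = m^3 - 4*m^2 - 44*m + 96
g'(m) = 3*m^2 - 8*m - 44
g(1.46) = 26.35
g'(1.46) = -49.29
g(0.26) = 84.31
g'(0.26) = -45.88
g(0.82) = 57.78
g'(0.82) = -48.54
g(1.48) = 25.36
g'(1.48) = -49.27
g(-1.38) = 146.47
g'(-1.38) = -27.25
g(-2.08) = 161.22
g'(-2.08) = -14.38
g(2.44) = -20.65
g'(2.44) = -45.66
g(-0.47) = 115.69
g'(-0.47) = -39.58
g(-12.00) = -1680.00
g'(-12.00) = 484.00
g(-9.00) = -561.00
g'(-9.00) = 271.00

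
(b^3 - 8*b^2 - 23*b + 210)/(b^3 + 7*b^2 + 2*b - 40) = (b^2 - 13*b + 42)/(b^2 + 2*b - 8)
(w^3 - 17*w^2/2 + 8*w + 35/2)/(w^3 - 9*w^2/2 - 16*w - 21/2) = (2*w - 5)/(2*w + 3)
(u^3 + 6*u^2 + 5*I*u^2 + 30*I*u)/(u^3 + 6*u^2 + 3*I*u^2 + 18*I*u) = (u + 5*I)/(u + 3*I)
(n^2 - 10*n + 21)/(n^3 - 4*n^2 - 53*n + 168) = (n - 7)/(n^2 - n - 56)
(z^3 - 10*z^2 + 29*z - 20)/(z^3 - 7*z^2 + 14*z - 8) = (z - 5)/(z - 2)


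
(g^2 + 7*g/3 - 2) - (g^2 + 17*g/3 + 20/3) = -10*g/3 - 26/3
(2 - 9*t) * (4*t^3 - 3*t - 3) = -36*t^4 + 8*t^3 + 27*t^2 + 21*t - 6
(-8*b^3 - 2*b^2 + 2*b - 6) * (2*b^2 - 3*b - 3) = -16*b^5 + 20*b^4 + 34*b^3 - 12*b^2 + 12*b + 18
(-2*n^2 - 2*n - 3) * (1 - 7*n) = 14*n^3 + 12*n^2 + 19*n - 3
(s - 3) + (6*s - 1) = 7*s - 4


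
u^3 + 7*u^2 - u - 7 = (u - 1)*(u + 1)*(u + 7)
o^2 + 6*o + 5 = (o + 1)*(o + 5)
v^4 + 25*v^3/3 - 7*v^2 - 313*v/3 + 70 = (v - 3)*(v - 2/3)*(v + 5)*(v + 7)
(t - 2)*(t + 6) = t^2 + 4*t - 12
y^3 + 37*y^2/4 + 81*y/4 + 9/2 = (y + 1/4)*(y + 3)*(y + 6)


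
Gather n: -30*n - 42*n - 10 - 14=-72*n - 24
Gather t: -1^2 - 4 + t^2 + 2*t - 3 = t^2 + 2*t - 8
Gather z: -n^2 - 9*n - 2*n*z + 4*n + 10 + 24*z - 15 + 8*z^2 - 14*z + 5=-n^2 - 5*n + 8*z^2 + z*(10 - 2*n)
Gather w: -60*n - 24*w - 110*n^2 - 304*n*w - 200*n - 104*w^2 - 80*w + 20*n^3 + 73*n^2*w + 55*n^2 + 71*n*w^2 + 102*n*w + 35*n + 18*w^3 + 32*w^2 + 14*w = 20*n^3 - 55*n^2 - 225*n + 18*w^3 + w^2*(71*n - 72) + w*(73*n^2 - 202*n - 90)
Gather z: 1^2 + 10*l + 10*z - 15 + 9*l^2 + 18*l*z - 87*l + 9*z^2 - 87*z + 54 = 9*l^2 - 77*l + 9*z^2 + z*(18*l - 77) + 40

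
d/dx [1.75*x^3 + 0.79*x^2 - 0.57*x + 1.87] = 5.25*x^2 + 1.58*x - 0.57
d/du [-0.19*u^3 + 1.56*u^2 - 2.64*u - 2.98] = -0.57*u^2 + 3.12*u - 2.64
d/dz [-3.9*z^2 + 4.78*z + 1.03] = 4.78 - 7.8*z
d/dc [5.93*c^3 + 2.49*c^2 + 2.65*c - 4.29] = 17.79*c^2 + 4.98*c + 2.65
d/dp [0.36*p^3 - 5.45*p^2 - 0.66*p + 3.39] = 1.08*p^2 - 10.9*p - 0.66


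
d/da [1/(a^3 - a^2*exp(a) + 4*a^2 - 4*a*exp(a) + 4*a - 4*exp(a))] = (a^2*exp(a) - 3*a^2 + 6*a*exp(a) - 8*a + 8*exp(a) - 4)/(a^3 - a^2*exp(a) + 4*a^2 - 4*a*exp(a) + 4*a - 4*exp(a))^2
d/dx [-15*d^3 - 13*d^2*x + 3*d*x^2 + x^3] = -13*d^2 + 6*d*x + 3*x^2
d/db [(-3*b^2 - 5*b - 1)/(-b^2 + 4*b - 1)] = (-17*b^2 + 4*b + 9)/(b^4 - 8*b^3 + 18*b^2 - 8*b + 1)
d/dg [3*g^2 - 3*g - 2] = 6*g - 3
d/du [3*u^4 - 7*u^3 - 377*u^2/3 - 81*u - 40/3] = 12*u^3 - 21*u^2 - 754*u/3 - 81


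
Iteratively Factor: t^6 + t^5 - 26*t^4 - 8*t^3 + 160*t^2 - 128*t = (t)*(t^5 + t^4 - 26*t^3 - 8*t^2 + 160*t - 128) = t*(t - 2)*(t^4 + 3*t^3 - 20*t^2 - 48*t + 64) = t*(t - 4)*(t - 2)*(t^3 + 7*t^2 + 8*t - 16) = t*(t - 4)*(t - 2)*(t + 4)*(t^2 + 3*t - 4) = t*(t - 4)*(t - 2)*(t + 4)^2*(t - 1)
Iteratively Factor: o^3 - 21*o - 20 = (o + 4)*(o^2 - 4*o - 5) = (o + 1)*(o + 4)*(o - 5)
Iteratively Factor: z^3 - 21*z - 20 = (z - 5)*(z^2 + 5*z + 4) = (z - 5)*(z + 4)*(z + 1)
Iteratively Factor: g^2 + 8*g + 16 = (g + 4)*(g + 4)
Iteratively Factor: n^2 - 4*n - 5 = (n - 5)*(n + 1)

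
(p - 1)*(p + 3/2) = p^2 + p/2 - 3/2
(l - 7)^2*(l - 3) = l^3 - 17*l^2 + 91*l - 147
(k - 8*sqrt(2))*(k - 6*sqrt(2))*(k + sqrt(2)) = k^3 - 13*sqrt(2)*k^2 + 68*k + 96*sqrt(2)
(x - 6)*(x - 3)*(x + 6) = x^3 - 3*x^2 - 36*x + 108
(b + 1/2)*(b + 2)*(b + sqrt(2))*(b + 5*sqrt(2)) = b^4 + 5*b^3/2 + 6*sqrt(2)*b^3 + 11*b^2 + 15*sqrt(2)*b^2 + 6*sqrt(2)*b + 25*b + 10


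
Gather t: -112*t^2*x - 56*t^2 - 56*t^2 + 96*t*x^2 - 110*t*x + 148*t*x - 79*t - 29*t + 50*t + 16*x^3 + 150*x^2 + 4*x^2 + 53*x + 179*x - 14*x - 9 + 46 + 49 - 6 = t^2*(-112*x - 112) + t*(96*x^2 + 38*x - 58) + 16*x^3 + 154*x^2 + 218*x + 80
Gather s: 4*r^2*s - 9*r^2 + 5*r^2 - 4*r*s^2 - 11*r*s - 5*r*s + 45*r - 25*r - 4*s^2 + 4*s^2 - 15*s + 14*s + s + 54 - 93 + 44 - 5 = -4*r^2 - 4*r*s^2 + 20*r + s*(4*r^2 - 16*r)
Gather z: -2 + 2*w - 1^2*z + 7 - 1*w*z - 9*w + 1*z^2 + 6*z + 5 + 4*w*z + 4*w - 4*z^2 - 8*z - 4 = -3*w - 3*z^2 + z*(3*w - 3) + 6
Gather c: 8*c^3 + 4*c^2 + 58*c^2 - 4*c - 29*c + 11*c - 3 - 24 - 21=8*c^3 + 62*c^2 - 22*c - 48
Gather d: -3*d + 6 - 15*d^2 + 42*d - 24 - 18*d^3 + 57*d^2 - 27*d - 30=-18*d^3 + 42*d^2 + 12*d - 48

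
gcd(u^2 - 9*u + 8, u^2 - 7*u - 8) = u - 8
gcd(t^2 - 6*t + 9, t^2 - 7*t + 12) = t - 3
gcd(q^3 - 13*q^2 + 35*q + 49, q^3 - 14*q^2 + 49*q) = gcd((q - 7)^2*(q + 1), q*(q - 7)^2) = q^2 - 14*q + 49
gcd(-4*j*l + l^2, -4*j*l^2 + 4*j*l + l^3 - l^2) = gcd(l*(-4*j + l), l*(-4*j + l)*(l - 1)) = 4*j*l - l^2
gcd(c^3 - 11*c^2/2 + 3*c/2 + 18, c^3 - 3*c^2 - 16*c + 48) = c^2 - 7*c + 12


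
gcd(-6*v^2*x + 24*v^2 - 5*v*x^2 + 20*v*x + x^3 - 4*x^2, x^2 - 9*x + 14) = 1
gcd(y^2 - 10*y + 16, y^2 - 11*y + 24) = y - 8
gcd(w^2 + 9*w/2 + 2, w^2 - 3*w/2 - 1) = w + 1/2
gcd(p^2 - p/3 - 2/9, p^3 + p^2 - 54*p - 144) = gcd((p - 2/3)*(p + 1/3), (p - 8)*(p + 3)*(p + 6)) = 1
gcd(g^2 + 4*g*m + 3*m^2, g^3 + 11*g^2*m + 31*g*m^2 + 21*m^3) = g^2 + 4*g*m + 3*m^2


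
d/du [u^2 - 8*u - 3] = 2*u - 8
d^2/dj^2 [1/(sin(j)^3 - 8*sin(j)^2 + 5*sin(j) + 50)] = (-9*(1 - cos(j)^2)^2 + 2*sin(j)*cos(j)^2 + 49*cos(j)^2 - 15)/((sin(j) - 5)^4*(sin(j) + 2)^3)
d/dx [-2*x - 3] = -2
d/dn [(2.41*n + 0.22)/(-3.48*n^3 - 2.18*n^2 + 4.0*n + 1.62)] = (16.7736*n^3 + 7.5506*n^2 + 0.959199999999999*n + 3.0242)/(12.1104*n^6 + 15.1728*n^5 - 23.0876*n^4 - 28.7152*n^3 + 8.9368*n^2 + 12.96*n + 2.6244)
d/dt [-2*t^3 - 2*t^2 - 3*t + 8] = -6*t^2 - 4*t - 3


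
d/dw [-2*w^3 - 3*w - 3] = -6*w^2 - 3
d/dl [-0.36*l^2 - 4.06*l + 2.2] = -0.72*l - 4.06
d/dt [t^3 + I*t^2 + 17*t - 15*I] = 3*t^2 + 2*I*t + 17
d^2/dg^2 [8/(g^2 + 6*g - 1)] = 16*(-g^2 - 6*g + 4*(g + 3)^2 + 1)/(g^2 + 6*g - 1)^3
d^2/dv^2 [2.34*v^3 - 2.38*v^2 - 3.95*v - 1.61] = 14.04*v - 4.76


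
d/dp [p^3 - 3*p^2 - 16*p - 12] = 3*p^2 - 6*p - 16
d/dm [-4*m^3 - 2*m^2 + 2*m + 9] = -12*m^2 - 4*m + 2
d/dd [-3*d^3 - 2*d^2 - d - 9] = -9*d^2 - 4*d - 1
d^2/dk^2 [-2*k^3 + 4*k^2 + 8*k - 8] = 8 - 12*k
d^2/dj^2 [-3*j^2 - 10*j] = -6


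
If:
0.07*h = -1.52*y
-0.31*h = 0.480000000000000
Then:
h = -1.55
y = 0.07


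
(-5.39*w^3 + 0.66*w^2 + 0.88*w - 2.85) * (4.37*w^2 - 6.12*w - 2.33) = -23.5543*w^5 + 35.871*w^4 + 12.3651*w^3 - 19.3779*w^2 + 15.3916*w + 6.6405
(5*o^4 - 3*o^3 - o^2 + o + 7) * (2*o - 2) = 10*o^5 - 16*o^4 + 4*o^3 + 4*o^2 + 12*o - 14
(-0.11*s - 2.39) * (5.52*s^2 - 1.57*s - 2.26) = -0.6072*s^3 - 13.0201*s^2 + 4.0009*s + 5.4014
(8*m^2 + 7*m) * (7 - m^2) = -8*m^4 - 7*m^3 + 56*m^2 + 49*m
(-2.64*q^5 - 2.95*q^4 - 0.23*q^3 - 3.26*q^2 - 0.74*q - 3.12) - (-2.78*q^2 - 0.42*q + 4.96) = -2.64*q^5 - 2.95*q^4 - 0.23*q^3 - 0.48*q^2 - 0.32*q - 8.08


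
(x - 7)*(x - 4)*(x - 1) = x^3 - 12*x^2 + 39*x - 28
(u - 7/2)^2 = u^2 - 7*u + 49/4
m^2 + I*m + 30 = (m - 5*I)*(m + 6*I)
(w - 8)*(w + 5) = w^2 - 3*w - 40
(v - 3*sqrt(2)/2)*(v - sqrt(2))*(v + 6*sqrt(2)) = v^3 + 7*sqrt(2)*v^2/2 - 27*v + 18*sqrt(2)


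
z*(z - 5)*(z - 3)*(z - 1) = z^4 - 9*z^3 + 23*z^2 - 15*z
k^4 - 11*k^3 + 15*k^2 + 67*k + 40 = (k - 8)*(k - 5)*(k + 1)^2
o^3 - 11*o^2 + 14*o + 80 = (o - 8)*(o - 5)*(o + 2)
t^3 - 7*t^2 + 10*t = t*(t - 5)*(t - 2)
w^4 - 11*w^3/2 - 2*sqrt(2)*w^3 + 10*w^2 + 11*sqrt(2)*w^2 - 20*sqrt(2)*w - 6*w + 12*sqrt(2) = (w - 2)^2*(w - 3/2)*(w - 2*sqrt(2))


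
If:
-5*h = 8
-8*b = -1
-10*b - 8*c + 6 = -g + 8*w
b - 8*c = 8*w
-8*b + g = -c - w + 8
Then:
No Solution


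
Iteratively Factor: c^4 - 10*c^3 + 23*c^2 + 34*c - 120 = (c - 4)*(c^3 - 6*c^2 - c + 30) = (c - 4)*(c + 2)*(c^2 - 8*c + 15) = (c - 4)*(c - 3)*(c + 2)*(c - 5)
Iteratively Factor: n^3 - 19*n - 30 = (n - 5)*(n^2 + 5*n + 6) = (n - 5)*(n + 2)*(n + 3)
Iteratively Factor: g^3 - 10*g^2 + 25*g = (g - 5)*(g^2 - 5*g) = g*(g - 5)*(g - 5)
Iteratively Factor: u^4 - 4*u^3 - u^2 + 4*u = (u)*(u^3 - 4*u^2 - u + 4) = u*(u - 4)*(u^2 - 1) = u*(u - 4)*(u + 1)*(u - 1)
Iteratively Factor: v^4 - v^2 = (v)*(v^3 - v) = v*(v - 1)*(v^2 + v) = v^2*(v - 1)*(v + 1)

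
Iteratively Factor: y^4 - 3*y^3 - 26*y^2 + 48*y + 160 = (y - 4)*(y^3 + y^2 - 22*y - 40) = (y - 5)*(y - 4)*(y^2 + 6*y + 8) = (y - 5)*(y - 4)*(y + 4)*(y + 2)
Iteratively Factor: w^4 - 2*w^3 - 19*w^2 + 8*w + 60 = (w - 5)*(w^3 + 3*w^2 - 4*w - 12) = (w - 5)*(w + 2)*(w^2 + w - 6) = (w - 5)*(w + 2)*(w + 3)*(w - 2)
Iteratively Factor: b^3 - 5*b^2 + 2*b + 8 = (b + 1)*(b^2 - 6*b + 8) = (b - 2)*(b + 1)*(b - 4)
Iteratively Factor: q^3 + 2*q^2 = (q + 2)*(q^2) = q*(q + 2)*(q)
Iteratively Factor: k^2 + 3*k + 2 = (k + 1)*(k + 2)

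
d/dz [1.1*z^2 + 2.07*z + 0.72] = 2.2*z + 2.07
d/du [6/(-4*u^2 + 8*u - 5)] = 48*(u - 1)/(4*u^2 - 8*u + 5)^2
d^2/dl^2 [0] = 0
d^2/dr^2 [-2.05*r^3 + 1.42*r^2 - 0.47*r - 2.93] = 2.84 - 12.3*r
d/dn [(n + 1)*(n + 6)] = 2*n + 7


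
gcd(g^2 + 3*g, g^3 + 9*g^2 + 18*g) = g^2 + 3*g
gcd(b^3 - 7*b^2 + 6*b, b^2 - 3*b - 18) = b - 6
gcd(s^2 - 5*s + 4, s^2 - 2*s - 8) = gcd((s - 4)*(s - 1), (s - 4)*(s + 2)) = s - 4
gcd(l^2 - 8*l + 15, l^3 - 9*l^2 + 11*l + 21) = l - 3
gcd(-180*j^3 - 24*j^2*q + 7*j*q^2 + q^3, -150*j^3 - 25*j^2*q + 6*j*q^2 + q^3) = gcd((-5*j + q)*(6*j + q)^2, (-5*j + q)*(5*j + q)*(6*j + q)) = -30*j^2 + j*q + q^2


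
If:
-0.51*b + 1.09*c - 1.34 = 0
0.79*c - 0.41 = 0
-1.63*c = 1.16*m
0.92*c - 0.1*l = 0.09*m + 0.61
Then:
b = -1.52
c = 0.52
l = -0.67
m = -0.73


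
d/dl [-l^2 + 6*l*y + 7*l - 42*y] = -2*l + 6*y + 7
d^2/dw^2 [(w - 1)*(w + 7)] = 2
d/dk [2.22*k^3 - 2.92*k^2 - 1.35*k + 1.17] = 6.66*k^2 - 5.84*k - 1.35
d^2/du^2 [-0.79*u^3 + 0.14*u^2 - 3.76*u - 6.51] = 0.28 - 4.74*u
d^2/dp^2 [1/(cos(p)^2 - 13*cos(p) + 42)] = (-4*sin(p)^4 + 3*sin(p)^2 - 2379*cos(p)/4 + 39*cos(3*p)/4 + 255)/((cos(p) - 7)^3*(cos(p) - 6)^3)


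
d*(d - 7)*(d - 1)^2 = d^4 - 9*d^3 + 15*d^2 - 7*d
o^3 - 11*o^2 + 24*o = o*(o - 8)*(o - 3)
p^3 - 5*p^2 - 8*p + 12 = (p - 6)*(p - 1)*(p + 2)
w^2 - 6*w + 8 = (w - 4)*(w - 2)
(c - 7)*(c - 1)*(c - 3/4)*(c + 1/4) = c^4 - 17*c^3/2 + 173*c^2/16 - 2*c - 21/16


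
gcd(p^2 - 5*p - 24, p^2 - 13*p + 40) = p - 8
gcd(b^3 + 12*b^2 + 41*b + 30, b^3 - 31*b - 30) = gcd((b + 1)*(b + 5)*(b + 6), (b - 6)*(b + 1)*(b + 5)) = b^2 + 6*b + 5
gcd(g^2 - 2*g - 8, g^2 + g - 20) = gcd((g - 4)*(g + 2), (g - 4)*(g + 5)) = g - 4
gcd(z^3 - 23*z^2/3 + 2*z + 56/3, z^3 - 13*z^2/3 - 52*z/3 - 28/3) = z - 7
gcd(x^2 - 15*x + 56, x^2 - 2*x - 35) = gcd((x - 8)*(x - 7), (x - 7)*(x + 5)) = x - 7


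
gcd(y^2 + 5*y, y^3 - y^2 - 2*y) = y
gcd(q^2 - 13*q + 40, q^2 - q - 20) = q - 5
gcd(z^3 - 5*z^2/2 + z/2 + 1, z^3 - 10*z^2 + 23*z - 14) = z^2 - 3*z + 2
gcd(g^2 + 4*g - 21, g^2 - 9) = g - 3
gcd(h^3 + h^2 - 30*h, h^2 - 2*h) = h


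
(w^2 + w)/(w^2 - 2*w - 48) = w*(w + 1)/(w^2 - 2*w - 48)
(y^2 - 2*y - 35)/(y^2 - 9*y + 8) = (y^2 - 2*y - 35)/(y^2 - 9*y + 8)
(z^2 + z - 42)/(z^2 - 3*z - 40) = (-z^2 - z + 42)/(-z^2 + 3*z + 40)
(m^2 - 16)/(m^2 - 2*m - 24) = (m - 4)/(m - 6)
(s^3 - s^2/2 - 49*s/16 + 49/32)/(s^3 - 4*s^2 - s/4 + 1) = (16*s^2 - 49)/(8*(2*s^2 - 7*s - 4))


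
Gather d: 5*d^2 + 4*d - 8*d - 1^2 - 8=5*d^2 - 4*d - 9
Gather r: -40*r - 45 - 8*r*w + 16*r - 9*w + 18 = r*(-8*w - 24) - 9*w - 27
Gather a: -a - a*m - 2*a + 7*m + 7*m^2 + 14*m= a*(-m - 3) + 7*m^2 + 21*m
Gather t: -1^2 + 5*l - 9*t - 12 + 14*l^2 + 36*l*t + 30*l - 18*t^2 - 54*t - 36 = 14*l^2 + 35*l - 18*t^2 + t*(36*l - 63) - 49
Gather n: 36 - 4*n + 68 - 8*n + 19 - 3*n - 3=120 - 15*n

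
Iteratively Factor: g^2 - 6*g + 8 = (g - 4)*(g - 2)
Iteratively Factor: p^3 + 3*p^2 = (p)*(p^2 + 3*p) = p*(p + 3)*(p)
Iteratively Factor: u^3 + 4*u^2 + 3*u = (u + 3)*(u^2 + u) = u*(u + 3)*(u + 1)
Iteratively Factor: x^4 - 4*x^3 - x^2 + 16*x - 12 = (x - 2)*(x^3 - 2*x^2 - 5*x + 6) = (x - 2)*(x + 2)*(x^2 - 4*x + 3) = (x - 2)*(x - 1)*(x + 2)*(x - 3)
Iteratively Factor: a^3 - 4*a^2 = (a)*(a^2 - 4*a) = a*(a - 4)*(a)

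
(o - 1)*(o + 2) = o^2 + o - 2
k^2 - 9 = (k - 3)*(k + 3)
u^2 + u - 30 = (u - 5)*(u + 6)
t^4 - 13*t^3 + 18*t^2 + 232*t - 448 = (t - 8)*(t - 7)*(t - 2)*(t + 4)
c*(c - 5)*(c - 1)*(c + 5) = c^4 - c^3 - 25*c^2 + 25*c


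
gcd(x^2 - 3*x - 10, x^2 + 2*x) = x + 2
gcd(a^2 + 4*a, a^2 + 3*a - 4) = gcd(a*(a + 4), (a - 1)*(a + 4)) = a + 4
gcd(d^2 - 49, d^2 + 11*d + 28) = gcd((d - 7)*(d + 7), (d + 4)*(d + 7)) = d + 7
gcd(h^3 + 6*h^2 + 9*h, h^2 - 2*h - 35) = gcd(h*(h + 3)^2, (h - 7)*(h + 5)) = 1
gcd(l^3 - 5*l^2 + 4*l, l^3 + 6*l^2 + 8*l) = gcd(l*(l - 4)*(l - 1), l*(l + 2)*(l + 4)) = l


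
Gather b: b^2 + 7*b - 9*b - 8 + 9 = b^2 - 2*b + 1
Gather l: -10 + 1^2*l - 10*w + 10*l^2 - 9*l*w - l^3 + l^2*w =-l^3 + l^2*(w + 10) + l*(1 - 9*w) - 10*w - 10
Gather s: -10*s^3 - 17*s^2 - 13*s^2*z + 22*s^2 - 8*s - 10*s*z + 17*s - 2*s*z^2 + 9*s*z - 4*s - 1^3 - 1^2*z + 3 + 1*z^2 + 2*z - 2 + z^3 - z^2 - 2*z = -10*s^3 + s^2*(5 - 13*z) + s*(-2*z^2 - z + 5) + z^3 - z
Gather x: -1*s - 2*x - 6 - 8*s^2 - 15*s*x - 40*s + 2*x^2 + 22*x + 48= -8*s^2 - 41*s + 2*x^2 + x*(20 - 15*s) + 42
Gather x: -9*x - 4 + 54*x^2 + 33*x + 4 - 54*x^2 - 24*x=0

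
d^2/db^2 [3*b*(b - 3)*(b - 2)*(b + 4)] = 36*b^2 - 18*b - 84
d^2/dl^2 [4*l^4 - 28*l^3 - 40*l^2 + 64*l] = 48*l^2 - 168*l - 80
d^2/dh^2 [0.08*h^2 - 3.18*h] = 0.160000000000000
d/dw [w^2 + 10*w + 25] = 2*w + 10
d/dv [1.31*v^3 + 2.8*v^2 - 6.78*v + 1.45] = 3.93*v^2 + 5.6*v - 6.78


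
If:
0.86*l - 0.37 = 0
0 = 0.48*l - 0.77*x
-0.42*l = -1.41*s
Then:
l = 0.43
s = 0.13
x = 0.27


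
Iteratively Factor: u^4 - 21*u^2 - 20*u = (u + 4)*(u^3 - 4*u^2 - 5*u) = u*(u + 4)*(u^2 - 4*u - 5) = u*(u - 5)*(u + 4)*(u + 1)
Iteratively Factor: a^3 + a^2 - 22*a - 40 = (a - 5)*(a^2 + 6*a + 8) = (a - 5)*(a + 2)*(a + 4)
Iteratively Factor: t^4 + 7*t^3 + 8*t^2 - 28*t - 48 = (t + 2)*(t^3 + 5*t^2 - 2*t - 24) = (t + 2)*(t + 4)*(t^2 + t - 6) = (t + 2)*(t + 3)*(t + 4)*(t - 2)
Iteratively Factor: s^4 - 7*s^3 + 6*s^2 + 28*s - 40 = (s - 2)*(s^3 - 5*s^2 - 4*s + 20) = (s - 2)^2*(s^2 - 3*s - 10) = (s - 2)^2*(s + 2)*(s - 5)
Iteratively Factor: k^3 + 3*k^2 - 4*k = (k + 4)*(k^2 - k) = k*(k + 4)*(k - 1)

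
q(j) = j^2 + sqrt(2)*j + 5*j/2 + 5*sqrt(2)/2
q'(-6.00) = -8.09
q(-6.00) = 16.05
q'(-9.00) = -14.09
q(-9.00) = 49.31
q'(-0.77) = 2.37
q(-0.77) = 1.11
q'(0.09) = 4.09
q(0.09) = 3.90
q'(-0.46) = 2.99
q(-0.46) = 1.95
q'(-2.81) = -1.71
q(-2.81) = 0.43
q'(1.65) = 7.21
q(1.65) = 12.72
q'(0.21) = 4.33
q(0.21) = 4.40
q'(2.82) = 9.55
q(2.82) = 22.53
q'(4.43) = 12.77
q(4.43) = 40.50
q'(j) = 2*j + sqrt(2) + 5/2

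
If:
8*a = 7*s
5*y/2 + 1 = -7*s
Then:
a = -5*y/16 - 1/8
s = -5*y/14 - 1/7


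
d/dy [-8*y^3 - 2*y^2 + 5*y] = -24*y^2 - 4*y + 5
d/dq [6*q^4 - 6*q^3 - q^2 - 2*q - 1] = 24*q^3 - 18*q^2 - 2*q - 2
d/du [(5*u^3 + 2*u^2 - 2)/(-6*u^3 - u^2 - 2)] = u*(7*u^3 - 66*u - 12)/(36*u^6 + 12*u^5 + u^4 + 24*u^3 + 4*u^2 + 4)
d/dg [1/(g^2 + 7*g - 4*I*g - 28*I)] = (-2*g - 7 + 4*I)/(g^2 + 7*g - 4*I*g - 28*I)^2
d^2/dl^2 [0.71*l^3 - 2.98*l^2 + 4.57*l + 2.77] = 4.26*l - 5.96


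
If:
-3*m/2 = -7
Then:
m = 14/3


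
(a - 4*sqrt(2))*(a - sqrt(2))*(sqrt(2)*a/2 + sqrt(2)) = sqrt(2)*a^3/2 - 5*a^2 + sqrt(2)*a^2 - 10*a + 4*sqrt(2)*a + 8*sqrt(2)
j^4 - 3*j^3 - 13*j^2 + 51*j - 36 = (j - 3)^2*(j - 1)*(j + 4)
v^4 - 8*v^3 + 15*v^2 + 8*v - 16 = (v - 4)^2*(v - 1)*(v + 1)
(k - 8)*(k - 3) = k^2 - 11*k + 24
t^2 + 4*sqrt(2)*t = t*(t + 4*sqrt(2))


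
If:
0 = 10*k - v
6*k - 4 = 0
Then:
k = 2/3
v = 20/3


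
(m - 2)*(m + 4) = m^2 + 2*m - 8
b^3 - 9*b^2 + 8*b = b*(b - 8)*(b - 1)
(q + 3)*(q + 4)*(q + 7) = q^3 + 14*q^2 + 61*q + 84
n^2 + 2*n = n*(n + 2)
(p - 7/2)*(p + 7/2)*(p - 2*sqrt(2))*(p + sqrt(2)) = p^4 - sqrt(2)*p^3 - 65*p^2/4 + 49*sqrt(2)*p/4 + 49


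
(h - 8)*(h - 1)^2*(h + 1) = h^4 - 9*h^3 + 7*h^2 + 9*h - 8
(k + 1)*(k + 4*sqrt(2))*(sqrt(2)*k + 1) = sqrt(2)*k^3 + sqrt(2)*k^2 + 9*k^2 + 4*sqrt(2)*k + 9*k + 4*sqrt(2)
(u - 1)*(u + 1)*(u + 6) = u^3 + 6*u^2 - u - 6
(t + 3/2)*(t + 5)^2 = t^3 + 23*t^2/2 + 40*t + 75/2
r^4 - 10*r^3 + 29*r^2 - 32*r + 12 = (r - 6)*(r - 2)*(r - 1)^2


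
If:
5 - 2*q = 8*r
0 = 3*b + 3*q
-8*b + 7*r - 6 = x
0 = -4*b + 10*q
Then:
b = 0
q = 0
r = 5/8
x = -13/8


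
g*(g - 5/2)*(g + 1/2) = g^3 - 2*g^2 - 5*g/4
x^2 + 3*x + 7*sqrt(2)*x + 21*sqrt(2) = (x + 3)*(x + 7*sqrt(2))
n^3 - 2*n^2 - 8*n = n*(n - 4)*(n + 2)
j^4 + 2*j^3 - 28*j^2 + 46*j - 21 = (j - 3)*(j - 1)^2*(j + 7)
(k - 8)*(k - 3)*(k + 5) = k^3 - 6*k^2 - 31*k + 120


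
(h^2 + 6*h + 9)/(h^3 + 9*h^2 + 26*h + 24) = (h + 3)/(h^2 + 6*h + 8)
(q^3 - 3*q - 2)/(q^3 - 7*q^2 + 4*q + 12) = (q + 1)/(q - 6)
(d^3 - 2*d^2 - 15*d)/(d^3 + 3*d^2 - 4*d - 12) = d*(d - 5)/(d^2 - 4)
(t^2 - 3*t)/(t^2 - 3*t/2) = 2*(t - 3)/(2*t - 3)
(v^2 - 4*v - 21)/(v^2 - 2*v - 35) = (v + 3)/(v + 5)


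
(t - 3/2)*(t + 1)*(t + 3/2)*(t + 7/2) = t^4 + 9*t^3/2 + 5*t^2/4 - 81*t/8 - 63/8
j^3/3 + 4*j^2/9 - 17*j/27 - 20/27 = (j/3 + 1/3)*(j - 4/3)*(j + 5/3)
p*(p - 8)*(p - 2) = p^3 - 10*p^2 + 16*p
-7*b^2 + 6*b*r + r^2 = (-b + r)*(7*b + r)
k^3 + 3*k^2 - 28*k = k*(k - 4)*(k + 7)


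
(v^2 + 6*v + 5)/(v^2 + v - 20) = (v + 1)/(v - 4)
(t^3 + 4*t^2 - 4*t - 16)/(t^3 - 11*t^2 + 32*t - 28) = (t^2 + 6*t + 8)/(t^2 - 9*t + 14)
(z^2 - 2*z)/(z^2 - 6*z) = (z - 2)/(z - 6)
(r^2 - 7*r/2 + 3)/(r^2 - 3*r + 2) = (r - 3/2)/(r - 1)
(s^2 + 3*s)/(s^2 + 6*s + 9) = s/(s + 3)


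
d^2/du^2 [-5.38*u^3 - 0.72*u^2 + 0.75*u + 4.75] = -32.28*u - 1.44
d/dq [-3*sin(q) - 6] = -3*cos(q)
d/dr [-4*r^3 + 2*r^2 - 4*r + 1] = -12*r^2 + 4*r - 4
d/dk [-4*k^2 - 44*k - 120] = -8*k - 44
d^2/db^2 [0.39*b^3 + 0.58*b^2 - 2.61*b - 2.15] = 2.34*b + 1.16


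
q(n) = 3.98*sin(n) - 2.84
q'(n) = 3.98*cos(n)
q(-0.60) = -5.09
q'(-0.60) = 3.28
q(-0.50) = -4.75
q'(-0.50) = 3.49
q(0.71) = -0.25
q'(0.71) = 3.02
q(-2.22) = -6.01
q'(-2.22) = -2.41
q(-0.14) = -3.40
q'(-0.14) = 3.94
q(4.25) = -6.40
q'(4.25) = -1.78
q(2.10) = 0.60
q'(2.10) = -2.01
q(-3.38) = -1.90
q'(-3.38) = -3.87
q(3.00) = -2.28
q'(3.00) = -3.94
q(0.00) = -2.84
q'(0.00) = 3.98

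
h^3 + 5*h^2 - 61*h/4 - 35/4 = (h - 5/2)*(h + 1/2)*(h + 7)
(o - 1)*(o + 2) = o^2 + o - 2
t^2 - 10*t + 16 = (t - 8)*(t - 2)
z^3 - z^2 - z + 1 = (z - 1)^2*(z + 1)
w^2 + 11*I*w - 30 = (w + 5*I)*(w + 6*I)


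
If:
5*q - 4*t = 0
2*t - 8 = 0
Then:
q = 16/5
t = 4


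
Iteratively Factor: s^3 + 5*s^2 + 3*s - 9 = (s - 1)*(s^2 + 6*s + 9) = (s - 1)*(s + 3)*(s + 3)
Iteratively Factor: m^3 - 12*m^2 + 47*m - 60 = (m - 4)*(m^2 - 8*m + 15) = (m - 4)*(m - 3)*(m - 5)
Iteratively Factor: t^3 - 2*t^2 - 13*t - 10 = (t - 5)*(t^2 + 3*t + 2) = (t - 5)*(t + 1)*(t + 2)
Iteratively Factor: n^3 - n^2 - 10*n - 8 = (n + 2)*(n^2 - 3*n - 4) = (n - 4)*(n + 2)*(n + 1)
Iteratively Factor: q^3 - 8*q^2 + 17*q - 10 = (q - 2)*(q^2 - 6*q + 5) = (q - 5)*(q - 2)*(q - 1)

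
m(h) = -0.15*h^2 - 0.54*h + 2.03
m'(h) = -0.3*h - 0.54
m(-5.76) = 0.16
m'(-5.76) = 1.19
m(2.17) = 0.15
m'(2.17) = -1.19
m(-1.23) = 2.47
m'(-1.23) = -0.17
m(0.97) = 1.37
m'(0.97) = -0.83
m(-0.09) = 2.08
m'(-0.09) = -0.51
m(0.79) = 1.51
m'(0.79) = -0.78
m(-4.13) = 1.70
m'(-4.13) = 0.70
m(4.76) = -3.94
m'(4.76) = -1.97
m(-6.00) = -0.13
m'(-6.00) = 1.26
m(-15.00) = -23.62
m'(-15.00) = 3.96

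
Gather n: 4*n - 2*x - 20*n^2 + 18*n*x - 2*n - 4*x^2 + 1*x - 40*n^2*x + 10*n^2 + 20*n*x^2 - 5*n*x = n^2*(-40*x - 10) + n*(20*x^2 + 13*x + 2) - 4*x^2 - x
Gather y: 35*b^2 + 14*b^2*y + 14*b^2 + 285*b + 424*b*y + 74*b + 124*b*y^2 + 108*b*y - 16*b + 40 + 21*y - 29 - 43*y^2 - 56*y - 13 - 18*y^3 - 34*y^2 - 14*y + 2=49*b^2 + 343*b - 18*y^3 + y^2*(124*b - 77) + y*(14*b^2 + 532*b - 49)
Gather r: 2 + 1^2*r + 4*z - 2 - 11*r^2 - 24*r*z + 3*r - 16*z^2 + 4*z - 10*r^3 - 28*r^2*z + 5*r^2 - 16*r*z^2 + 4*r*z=-10*r^3 + r^2*(-28*z - 6) + r*(-16*z^2 - 20*z + 4) - 16*z^2 + 8*z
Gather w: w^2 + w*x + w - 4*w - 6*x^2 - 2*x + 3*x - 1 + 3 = w^2 + w*(x - 3) - 6*x^2 + x + 2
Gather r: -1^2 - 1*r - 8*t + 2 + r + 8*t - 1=0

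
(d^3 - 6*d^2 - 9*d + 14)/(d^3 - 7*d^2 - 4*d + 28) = (d - 1)/(d - 2)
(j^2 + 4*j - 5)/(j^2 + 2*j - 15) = (j - 1)/(j - 3)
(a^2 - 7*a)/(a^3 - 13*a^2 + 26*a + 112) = a/(a^2 - 6*a - 16)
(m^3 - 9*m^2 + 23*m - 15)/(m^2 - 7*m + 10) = (m^2 - 4*m + 3)/(m - 2)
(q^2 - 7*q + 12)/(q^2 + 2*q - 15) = (q - 4)/(q + 5)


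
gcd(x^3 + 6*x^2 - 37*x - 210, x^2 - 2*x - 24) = x - 6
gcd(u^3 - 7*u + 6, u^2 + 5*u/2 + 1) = 1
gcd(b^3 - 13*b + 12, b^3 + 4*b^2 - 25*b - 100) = b + 4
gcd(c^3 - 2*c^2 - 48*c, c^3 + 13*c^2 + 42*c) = c^2 + 6*c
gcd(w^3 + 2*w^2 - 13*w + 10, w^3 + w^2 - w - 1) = w - 1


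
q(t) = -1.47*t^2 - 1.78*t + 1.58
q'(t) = -2.94*t - 1.78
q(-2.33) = -2.25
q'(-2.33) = 5.07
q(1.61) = -5.10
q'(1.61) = -6.51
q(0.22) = 1.12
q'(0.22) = -2.43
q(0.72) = -0.46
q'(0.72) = -3.90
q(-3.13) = -7.25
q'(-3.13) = 7.42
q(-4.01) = -14.92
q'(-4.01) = 10.01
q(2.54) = -12.43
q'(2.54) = -9.25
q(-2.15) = -1.39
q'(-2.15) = 4.54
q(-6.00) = -40.66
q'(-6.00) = 15.86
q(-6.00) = -40.66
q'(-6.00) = 15.86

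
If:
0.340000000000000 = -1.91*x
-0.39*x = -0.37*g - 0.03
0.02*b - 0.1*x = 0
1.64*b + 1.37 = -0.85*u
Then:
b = -0.89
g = -0.27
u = 0.11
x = -0.18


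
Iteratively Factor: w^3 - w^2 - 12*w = (w - 4)*(w^2 + 3*w) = (w - 4)*(w + 3)*(w)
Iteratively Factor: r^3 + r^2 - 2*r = (r + 2)*(r^2 - r) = (r - 1)*(r + 2)*(r)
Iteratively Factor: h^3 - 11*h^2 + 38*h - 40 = (h - 5)*(h^2 - 6*h + 8) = (h - 5)*(h - 2)*(h - 4)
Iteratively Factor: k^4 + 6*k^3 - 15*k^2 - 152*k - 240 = (k + 3)*(k^3 + 3*k^2 - 24*k - 80) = (k + 3)*(k + 4)*(k^2 - k - 20) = (k + 3)*(k + 4)^2*(k - 5)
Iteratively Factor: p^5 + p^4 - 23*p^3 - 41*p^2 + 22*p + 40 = (p - 5)*(p^4 + 6*p^3 + 7*p^2 - 6*p - 8) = (p - 5)*(p + 4)*(p^3 + 2*p^2 - p - 2) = (p - 5)*(p - 1)*(p + 4)*(p^2 + 3*p + 2) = (p - 5)*(p - 1)*(p + 2)*(p + 4)*(p + 1)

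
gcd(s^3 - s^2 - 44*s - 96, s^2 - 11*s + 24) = s - 8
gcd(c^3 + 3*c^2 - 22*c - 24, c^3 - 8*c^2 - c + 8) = c + 1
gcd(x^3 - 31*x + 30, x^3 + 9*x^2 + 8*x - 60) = x + 6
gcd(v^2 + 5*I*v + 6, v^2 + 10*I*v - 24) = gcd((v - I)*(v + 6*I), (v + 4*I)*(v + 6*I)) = v + 6*I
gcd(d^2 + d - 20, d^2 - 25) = d + 5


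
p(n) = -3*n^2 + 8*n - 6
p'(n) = 8 - 6*n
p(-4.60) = -106.28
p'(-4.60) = 35.60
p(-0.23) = -8.00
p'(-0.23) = 9.38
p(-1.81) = -30.31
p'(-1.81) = 18.86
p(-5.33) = -133.87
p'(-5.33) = 39.98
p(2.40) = -4.08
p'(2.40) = -6.40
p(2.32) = -3.59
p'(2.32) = -5.92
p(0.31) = -3.81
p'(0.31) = 6.14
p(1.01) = -0.98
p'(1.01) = 1.94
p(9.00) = -177.00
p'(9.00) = -46.00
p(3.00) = -9.00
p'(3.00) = -10.00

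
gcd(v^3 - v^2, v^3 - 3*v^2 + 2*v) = v^2 - v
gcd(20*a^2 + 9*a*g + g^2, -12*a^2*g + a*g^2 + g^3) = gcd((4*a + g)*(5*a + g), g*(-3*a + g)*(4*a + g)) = 4*a + g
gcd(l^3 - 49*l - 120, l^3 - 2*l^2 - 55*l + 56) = l - 8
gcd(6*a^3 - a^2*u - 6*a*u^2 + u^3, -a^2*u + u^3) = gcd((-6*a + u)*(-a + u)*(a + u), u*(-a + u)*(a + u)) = -a^2 + u^2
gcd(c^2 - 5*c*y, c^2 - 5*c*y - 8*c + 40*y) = -c + 5*y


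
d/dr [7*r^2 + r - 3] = 14*r + 1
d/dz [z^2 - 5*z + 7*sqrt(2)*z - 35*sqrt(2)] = 2*z - 5 + 7*sqrt(2)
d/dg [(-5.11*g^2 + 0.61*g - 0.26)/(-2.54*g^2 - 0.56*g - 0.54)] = (4.411*g^2 + 4.198*g - 0.475)/(6.4516*g^4 + 2.8448*g^3 + 3.0568*g^2 + 0.6048*g + 0.2916)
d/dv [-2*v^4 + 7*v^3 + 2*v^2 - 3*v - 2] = -8*v^3 + 21*v^2 + 4*v - 3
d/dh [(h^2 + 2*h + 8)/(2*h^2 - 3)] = 2*(-2*h^2 - 19*h - 3)/(4*h^4 - 12*h^2 + 9)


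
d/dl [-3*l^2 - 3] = -6*l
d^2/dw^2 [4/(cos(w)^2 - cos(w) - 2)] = 4*(4*sin(w)^4 - 11*sin(w)^2 + 7*cos(w)/4 - 3*cos(3*w)/4 + 1)/(sin(w)^2 + cos(w) + 1)^3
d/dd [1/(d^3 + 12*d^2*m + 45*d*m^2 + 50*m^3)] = 3*(-d^2 - 8*d*m - 15*m^2)/(d^3 + 12*d^2*m + 45*d*m^2 + 50*m^3)^2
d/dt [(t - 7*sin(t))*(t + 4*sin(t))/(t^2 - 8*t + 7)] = ((8 - 2*t)*(t - 7*sin(t))*(t + 4*sin(t)) + (t^2 - 8*t + 7)*(-3*t*cos(t) + 2*t - 3*sin(t) - 28*sin(2*t)))/(t^2 - 8*t + 7)^2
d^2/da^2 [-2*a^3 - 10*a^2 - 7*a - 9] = -12*a - 20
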